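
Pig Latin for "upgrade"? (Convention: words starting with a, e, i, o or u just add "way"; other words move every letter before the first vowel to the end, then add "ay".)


Word: "upgrade"
Starts with vowel → add 'way'
Pig Latin = "upgradeway"


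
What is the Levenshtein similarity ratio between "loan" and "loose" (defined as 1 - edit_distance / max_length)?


Word 1: "loan" (length 4)
Word 2: "loose" (length 5)
One optimal edit sequence:
  1. keep 'l'
  2. insert 'o'  (+1)
  3. keep 'o'
  4. substitute 'a' -> 's'  (+1)
  5. substitute 'n' -> 'e'  (+1)
Edit distance = 3
Max length = max(4, 5) = 5
Similarity = 1 - 3/5
= 0.4000


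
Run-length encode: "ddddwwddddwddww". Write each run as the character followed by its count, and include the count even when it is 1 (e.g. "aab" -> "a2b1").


String: "ddddwwddddwddww"
Scanning for consecutive runs:
  'd' x 4
  'w' x 2
  'd' x 4
  'w' x 1
  'd' x 2
  'w' x 2
RLE = "d4w2d4w1d2w2"


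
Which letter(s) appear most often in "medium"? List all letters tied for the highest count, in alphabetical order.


Word: "medium"
Letter counts:
  'd': 1
  'e': 1
  'i': 1
  'm': 2
  'u': 1
Maximum count = 2
Most frequent = 'm' (2 times each)


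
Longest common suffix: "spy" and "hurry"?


Word 1: "spy"
Word 2: "hurry"
Comparing from end:
  Pos -1: 'y' == 'y'
  Pos -2: 'p' != 'r' (stop)
LCS = "y" (length 1)


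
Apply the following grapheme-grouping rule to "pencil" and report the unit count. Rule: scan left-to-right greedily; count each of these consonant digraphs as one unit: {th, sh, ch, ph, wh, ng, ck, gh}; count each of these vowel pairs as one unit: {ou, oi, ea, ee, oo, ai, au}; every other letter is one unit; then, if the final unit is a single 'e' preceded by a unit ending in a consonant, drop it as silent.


Word: "pencil" (6 letters)
Left-to-right scan:
  [1] 'p' (letter)
  [2] 'e' (letter)
  [3] 'n' (letter)
  [4] 'c' (letter)
  [5] 'i' (letter)
  [6] 'l' (letter)
Units from scan: 6
Sound units = 6 units


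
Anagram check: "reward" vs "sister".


Word 1: "reward" → sorted: aderrw
Word 2: "sister" → sorted: eirsst
Same letters? aderrw != eirsst
Anagram = No


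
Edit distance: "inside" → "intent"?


Word 1: "inside" (length 6)
Word 2: "intent" (length 6)
One optimal edit sequence (insert/delete/substitute each cost 1):
  1. keep 'i'
  2. keep 'n'
  3. substitute 's' -> 't'  (+1)
  4. substitute 'i' -> 'e'  (+1)
  5. substitute 'd' -> 'n'  (+1)
  6. substitute 'e' -> 't'  (+1)
Total edit operations: 4
Edit distance = 4


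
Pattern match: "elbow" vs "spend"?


Pattern of "elbow": [0, 1, 2, 3, 4]
Pattern of "spend": [0, 1, 2, 3, 4]
Patterns match
Same pattern = Yes


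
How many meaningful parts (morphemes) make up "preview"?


Word: "preview"
Morphemes: pre- + view
Each morpheme carries meaning
= 2 morphemes


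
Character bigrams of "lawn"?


Word: "lawn" (length 4)
Number of bigrams = 4 - 2 + 1 = 3
  Position 0: "la"
  Position 1: "aw"
  Position 2: "wn"
Bigrams = "la", "aw", "wn"


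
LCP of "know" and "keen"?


Word 1: "know"
Word 2: "keen"
Comparing from start:
  Pos 0: 'k' == 'k'
  Pos 1: 'n' != 'e' (stop)
LCP = "k" (length 1)


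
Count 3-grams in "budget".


Word: "budget" (length 6)
Number of 3-grams = length - 3 + 1 = 6 - 3 + 1
= 4


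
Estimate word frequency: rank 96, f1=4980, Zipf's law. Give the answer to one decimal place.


Zipf's law: f(r) = f(1) / r
f(1) = 4980
f(96) = 4980 / 96
= 51.9 occurrences


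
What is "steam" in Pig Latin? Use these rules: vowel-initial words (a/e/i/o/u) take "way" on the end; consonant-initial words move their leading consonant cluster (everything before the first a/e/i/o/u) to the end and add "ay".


Word: "steam"
Starts with consonant(s) → move to end, add 'ay'
Consonant cluster: "st"
Pig Latin = "eamstay"


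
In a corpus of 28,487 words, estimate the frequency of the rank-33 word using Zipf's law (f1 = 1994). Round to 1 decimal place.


Zipf's law: f(r) = f(1) / r
f(1) = 1994
f(33) = 1994 / 33
= 60.4 occurrences


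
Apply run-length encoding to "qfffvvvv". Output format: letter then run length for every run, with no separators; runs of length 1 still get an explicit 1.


String: "qfffvvvv"
Scanning for consecutive runs:
  'q' x 1
  'f' x 3
  'v' x 4
RLE = "q1f3v4"


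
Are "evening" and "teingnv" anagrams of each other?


Word 1: "evening" → sorted: eeginnv
Word 2: "teingnv" → sorted: eginntv
Same letters? eeginnv != eginntv
Anagram = No


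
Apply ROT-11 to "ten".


Word: "ten"
Shift: 11
Each letter → (letter + shift) mod 26:
  't' (19) + 11 = 4 → 'e'
  'e' (4) + 11 = 15 → 'p'
  'n' (13) + 11 = 24 → 'y'
Result = "epy"


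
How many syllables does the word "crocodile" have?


Word: "crocodile"
Syllable breakdown: croc-o-dile
Counting: 3 parts
= 3 syllables


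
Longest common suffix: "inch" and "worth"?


Word 1: "inch"
Word 2: "worth"
Comparing from end:
  Pos -1: 'h' == 'h'
  Pos -2: 'c' != 't' (stop)
LCS = "h" (length 1)


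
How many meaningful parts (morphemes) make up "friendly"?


Word: "friendly"
Morphemes: friend / -ly
Each morpheme carries meaning
= 2 morphemes


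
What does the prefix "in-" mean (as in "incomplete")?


Prefix: in-
As in: incomplete -> in- + complete
Meaning = not / into


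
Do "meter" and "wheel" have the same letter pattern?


Pattern of "meter": [0, 1, 2, 1, 3]
Pattern of "wheel": [0, 1, 2, 2, 3]
Patterns do not match
Same pattern = No


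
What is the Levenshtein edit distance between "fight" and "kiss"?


Word 1: "fight" (length 5)
Word 2: "kiss" (length 4)
One optimal edit sequence (insert/delete/substitute each cost 1):
  1. substitute 'f' -> 'k'  (+1)
  2. keep 'i'
  3. delete 'g'  (+1)
  4. substitute 'h' -> 's'  (+1)
  5. substitute 't' -> 's'  (+1)
Total edit operations: 4
Edit distance = 4


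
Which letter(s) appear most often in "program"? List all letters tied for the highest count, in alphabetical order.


Word: "program"
Letter counts:
  'a': 1
  'g': 1
  'm': 1
  'o': 1
  'p': 1
  'r': 2
Maximum count = 2
Most frequent = 'r' (2 times each)


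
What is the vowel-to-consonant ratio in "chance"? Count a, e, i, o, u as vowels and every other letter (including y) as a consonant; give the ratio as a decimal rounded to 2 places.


Word: "chance"
Vowels (a,e,i,o,u): 2
Consonants: 4
Ratio = 2/4
= 0.50


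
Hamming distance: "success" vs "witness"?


Comparing character by character (same length = 7):
  Pos 0: 's' vs 'w' !=
  Pos 1: 'u' vs 'i' !=
  Pos 2: 'c' vs 't' !=
  Pos 3: 'c' vs 'n' !=
  Pos 4: 'e' vs 'e' =
  Pos 5: 's' vs 's' =
  Pos 6: 's' vs 's' =
Hamming distance = 4


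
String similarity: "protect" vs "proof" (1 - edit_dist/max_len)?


Word 1: "protect" (length 7)
Word 2: "proof" (length 5)
One optimal edit sequence:
  1. keep 'p'
  2. keep 'r'
  3. keep 'o'
  4. delete 't'  (+1)
  5. delete 'e'  (+1)
  6. substitute 'c' -> 'o'  (+1)
  7. substitute 't' -> 'f'  (+1)
Edit distance = 4
Max length = max(7, 5) = 7
Similarity = 1 - 4/7
= 0.4286


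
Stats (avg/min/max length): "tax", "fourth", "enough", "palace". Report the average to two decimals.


Lengths: "tax"=3, "fourth"=6, "enough"=6, "palace"=6
Sum = 21, Count = 4
Average = 21/4 = 5.25
= avg=5.25, min=3, max=6


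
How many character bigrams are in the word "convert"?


Word: "convert" (length 7)
Number of 2-grams = length - 2 + 1 = 7 - 2 + 1
= 6


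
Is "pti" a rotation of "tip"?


Word: "tip", Candidate: "pti"
Method: check if candidate is substring of word+word
"tiptip" contains "pti"? Yes
Is rotation = Yes


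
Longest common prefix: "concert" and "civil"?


Word 1: "concert"
Word 2: "civil"
Comparing from start:
  Pos 0: 'c' == 'c'
  Pos 1: 'o' != 'i' (stop)
LCP = "c" (length 1)


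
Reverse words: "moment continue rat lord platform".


Original: "moment continue rat lord platform"
Words (1..n): moment | continue | rat | lord | platform
Reversed (n..1): platform | lord | rat | continue | moment
Result = "platform lord rat continue moment"


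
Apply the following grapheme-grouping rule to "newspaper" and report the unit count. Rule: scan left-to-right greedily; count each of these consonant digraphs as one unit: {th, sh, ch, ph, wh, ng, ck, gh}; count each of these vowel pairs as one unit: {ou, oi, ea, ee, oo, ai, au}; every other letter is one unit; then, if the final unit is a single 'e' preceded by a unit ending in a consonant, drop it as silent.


Word: "newspaper" (9 letters)
Left-to-right scan:
  1. 'n' (letter)
  2. 'e' (letter)
  3. 'w' (letter)
  4. 's' (letter)
  5. 'p' (letter)
  6. 'a' (letter)
  7. 'p' (letter)
  8. 'e' (letter)
  9. 'r' (letter)
Units from scan: 9
Sound units = 9 units


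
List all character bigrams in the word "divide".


Word: "divide" (length 6)
Number of bigrams = 6 - 2 + 1 = 5
  Position 0: "di"
  Position 1: "iv"
  Position 2: "vi"
  Position 3: "id"
  Position 4: "de"
Bigrams = "di", "iv", "vi", "id", "de"


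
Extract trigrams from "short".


Word: "short" (length 5)
Number of trigrams = 5 - 3 + 1 = 3
  Position 0: "sho"
  Position 1: "hor"
  Position 2: "ort"
Trigrams = "sho", "hor", "ort"


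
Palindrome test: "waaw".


Word: "waaw"
Reversed: "waaw"
Forward == Backward? waaw == waaw
Palindrome = Yes


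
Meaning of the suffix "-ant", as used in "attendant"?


Suffix: -ant
Example: attendant (attend + -ant)
Meaning = one who / that which


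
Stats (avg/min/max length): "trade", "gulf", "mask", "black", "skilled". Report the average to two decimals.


Lengths: "trade"=5, "gulf"=4, "mask"=4, "black"=5, "skilled"=7
Sum = 25, Count = 5
Average = 25/5 = 5.00
= avg=5.00, min=4, max=7


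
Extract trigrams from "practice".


Word: "practice" (length 8)
Number of trigrams = 8 - 3 + 1 = 6
  Position 0: "pra"
  Position 1: "rac"
  Position 2: "act"
  Position 3: "cti"
  Position 4: "tic"
  Position 5: "ice"
Trigrams = "pra", "rac", "act", "cti", "tic", "ice"


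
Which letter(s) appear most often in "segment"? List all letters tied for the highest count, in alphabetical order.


Word: "segment"
Letter counts:
  'e': 2
  'g': 1
  'm': 1
  'n': 1
  's': 1
  't': 1
Maximum count = 2
Most frequent = 'e' (2 times each)


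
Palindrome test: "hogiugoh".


Word: "hogiugoh"
Reversed: "hoguigoh"
Forward == Backward? hogiugoh != hoguigoh
Palindrome = No


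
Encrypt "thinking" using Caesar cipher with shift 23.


Word: "thinking"
Shift: 23
Each letter → (letter + shift) mod 26:
  't' (19) + 23 = 16 → 'q'
  'h' (7) + 23 = 4 → 'e'
  'i' (8) + 23 = 5 → 'f'
  'n' (13) + 23 = 10 → 'k'
  'k' (10) + 23 = 7 → 'h'
  'i' (8) + 23 = 5 → 'f'
  'n' (13) + 23 = 10 → 'k'
  'g' (6) + 23 = 3 → 'd'
Result = "qefkhfkd"


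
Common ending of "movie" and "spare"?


Word 1: "movie"
Word 2: "spare"
Comparing from end:
  Pos -1: 'e' == 'e'
  Pos -2: 'i' != 'r' (stop)
LCS = "e" (length 1)


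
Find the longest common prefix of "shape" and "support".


Word 1: "shape"
Word 2: "support"
Comparing from start:
  Pos 0: 's' == 's'
  Pos 1: 'h' != 'u' (stop)
LCP = "s" (length 1)


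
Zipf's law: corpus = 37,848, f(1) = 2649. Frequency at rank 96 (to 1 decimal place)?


Zipf's law: f(r) = f(1) / r
f(1) = 2649
f(96) = 2649 / 96
= 27.6 occurrences


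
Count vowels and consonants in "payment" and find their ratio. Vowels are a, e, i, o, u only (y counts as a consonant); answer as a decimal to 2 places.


Word: "payment"
Vowels (a,e,i,o,u): 2
Consonants: 5
Ratio = 2/5
= 0.40


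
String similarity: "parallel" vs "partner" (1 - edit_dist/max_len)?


Word 1: "parallel" (length 8)
Word 2: "partner" (length 7)
One optimal edit sequence:
  1. keep 'p'
  2. keep 'a'
  3. keep 'r'
  4. delete 'a'  (+1)
  5. substitute 'l' -> 't'  (+1)
  6. substitute 'l' -> 'n'  (+1)
  7. keep 'e'
  8. substitute 'l' -> 'r'  (+1)
Edit distance = 4
Max length = max(8, 7) = 8
Similarity = 1 - 4/8
= 0.5000


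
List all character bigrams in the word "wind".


Word: "wind" (length 4)
Number of bigrams = 4 - 2 + 1 = 3
  Position 0: "wi"
  Position 1: "in"
  Position 2: "nd"
Bigrams = "wi", "in", "nd"


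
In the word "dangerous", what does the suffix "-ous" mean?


Suffix: -ous
As in: dangerous -> danger + -ous
Meaning = having quality of


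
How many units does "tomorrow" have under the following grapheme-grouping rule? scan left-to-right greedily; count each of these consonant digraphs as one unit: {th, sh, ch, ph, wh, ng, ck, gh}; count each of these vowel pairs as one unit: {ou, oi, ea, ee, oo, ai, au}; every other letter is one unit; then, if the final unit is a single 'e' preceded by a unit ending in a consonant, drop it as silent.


Word: "tomorrow" (8 letters)
Left-to-right scan:
  1. 't' (letter)
  2. 'o' (letter)
  3. 'm' (letter)
  4. 'o' (letter)
  5. 'r' (letter)
  6. 'r' (letter)
  7. 'o' (letter)
  8. 'w' (letter)
Units from scan: 8
Sound units = 8 units


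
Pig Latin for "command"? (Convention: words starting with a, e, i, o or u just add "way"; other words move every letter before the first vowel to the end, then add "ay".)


Word: "command"
Starts with consonant(s) → move to end, add 'ay'
Consonant cluster: "c"
Pig Latin = "ommandcay"


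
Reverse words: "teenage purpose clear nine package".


Original: "teenage purpose clear nine package"
Words (1..n): teenage | purpose | clear | nine | package
Reversed (n..1): package | nine | clear | purpose | teenage
Result = "package nine clear purpose teenage"


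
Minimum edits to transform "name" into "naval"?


Word 1: "name" (length 4)
Word 2: "naval" (length 5)
One optimal edit sequence (insert/delete/substitute each cost 1):
  1. keep 'n'
  2. keep 'a'
  3. insert 'v'  (+1)
  4. substitute 'm' -> 'a'  (+1)
  5. substitute 'e' -> 'l'  (+1)
Total edit operations: 3
Edit distance = 3


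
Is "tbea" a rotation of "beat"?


Word: "beat", Candidate: "tbea"
Method: check if candidate is substring of word+word
"beatbeat" contains "tbea"? Yes
Is rotation = Yes


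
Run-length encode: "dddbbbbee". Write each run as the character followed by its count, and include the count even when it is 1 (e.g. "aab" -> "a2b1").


String: "dddbbbbee"
Scanning for consecutive runs:
  'd' x 3
  'b' x 4
  'e' x 2
RLE = "d3b4e2"


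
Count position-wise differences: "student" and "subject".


Comparing character by character (same length = 7):
  Pos 0: 's' vs 's' =
  Pos 1: 't' vs 'u' !=
  Pos 2: 'u' vs 'b' !=
  Pos 3: 'd' vs 'j' !=
  Pos 4: 'e' vs 'e' =
  Pos 5: 'n' vs 'c' !=
  Pos 6: 't' vs 't' =
Hamming distance = 4


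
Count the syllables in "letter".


Word: "letter"
Syllable breakdown: let · ter
Counting: 2 parts
= 2 syllables


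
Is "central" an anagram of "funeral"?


Word 1: "funeral" → sorted: aeflnru
Word 2: "central" → sorted: acelnrt
Same letters? aeflnru != acelnrt
Anagram = No


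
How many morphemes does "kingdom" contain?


Word: "kingdom"
Morphemes: king / -dom
Each morpheme carries meaning
= 2 morphemes


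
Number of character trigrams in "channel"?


Word: "channel" (length 7)
Number of 3-grams = length - 3 + 1 = 7 - 3 + 1
= 5


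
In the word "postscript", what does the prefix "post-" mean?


Prefix: post-
Example: postscript = post- + script
Meaning = after


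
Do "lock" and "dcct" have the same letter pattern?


Pattern of "lock": [0, 1, 2, 3]
Pattern of "dcct": [0, 1, 1, 2]
Patterns do not match
Same pattern = No


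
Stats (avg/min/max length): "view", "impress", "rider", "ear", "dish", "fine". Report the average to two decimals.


Lengths: "view"=4, "impress"=7, "rider"=5, "ear"=3, "dish"=4, "fine"=4
Sum = 27, Count = 6
Average = 27/6 = 4.50
= avg=4.50, min=3, max=7


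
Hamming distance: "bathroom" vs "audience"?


Comparing character by character (same length = 8):
  Pos 0: 'b' vs 'a' !=
  Pos 1: 'a' vs 'u' !=
  Pos 2: 't' vs 'd' !=
  Pos 3: 'h' vs 'i' !=
  Pos 4: 'r' vs 'e' !=
  Pos 5: 'o' vs 'n' !=
  Pos 6: 'o' vs 'c' !=
  Pos 7: 'm' vs 'e' !=
Hamming distance = 8


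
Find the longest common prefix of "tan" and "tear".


Word 1: "tan"
Word 2: "tear"
Comparing from start:
  Pos 0: 't' == 't'
  Pos 1: 'a' != 'e' (stop)
LCP = "t" (length 1)


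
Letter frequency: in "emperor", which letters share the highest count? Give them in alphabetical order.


Word: "emperor"
Letter counts:
  'e': 2
  'm': 1
  'o': 1
  'p': 1
  'r': 2
Maximum count = 2
Most frequent = 'e', 'r' (2 times each)


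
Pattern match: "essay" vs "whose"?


Pattern of "essay": [0, 1, 1, 2, 3]
Pattern of "whose": [0, 1, 2, 3, 4]
Patterns do not match
Same pattern = No


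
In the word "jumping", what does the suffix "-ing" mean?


Suffix: -ing
As in: jumping -> jump + -ing
Meaning = present participle


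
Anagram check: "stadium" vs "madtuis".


Word 1: "stadium" → sorted: adimstu
Word 2: "madtuis" → sorted: adimstu
Same letters? adimstu == adimstu
Anagram = Yes


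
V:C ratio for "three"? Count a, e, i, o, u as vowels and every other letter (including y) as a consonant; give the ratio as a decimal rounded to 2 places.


Word: "three"
Vowels (a,e,i,o,u): 2
Consonants: 3
Ratio = 2/3
= 0.67


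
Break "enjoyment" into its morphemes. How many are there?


Word: "enjoyment"
Morphemes: en- + joy + -ment
Each morpheme carries meaning
= 3 morphemes


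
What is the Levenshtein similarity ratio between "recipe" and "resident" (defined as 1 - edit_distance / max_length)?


Word 1: "recipe" (length 6)
Word 2: "resident" (length 8)
One optimal edit sequence:
  1. keep 'r'
  2. keep 'e'
  3. substitute 'c' -> 's'  (+1)
  4. keep 'i'
  5. substitute 'p' -> 'd'  (+1)
  6. keep 'e'
  7. insert 'n'  (+1)
  8. insert 't'  (+1)
Edit distance = 4
Max length = max(6, 8) = 8
Similarity = 1 - 4/8
= 0.5000


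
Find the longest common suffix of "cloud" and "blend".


Word 1: "cloud"
Word 2: "blend"
Comparing from end:
  Pos -1: 'd' == 'd'
  Pos -2: 'u' != 'n' (stop)
LCS = "d" (length 1)


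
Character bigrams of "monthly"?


Word: "monthly" (length 7)
Number of bigrams = 7 - 2 + 1 = 6
  Position 0: "mo"
  Position 1: "on"
  Position 2: "nt"
  Position 3: "th"
  Position 4: "hl"
  Position 5: "ly"
Bigrams = "mo", "on", "nt", "th", "hl", "ly"


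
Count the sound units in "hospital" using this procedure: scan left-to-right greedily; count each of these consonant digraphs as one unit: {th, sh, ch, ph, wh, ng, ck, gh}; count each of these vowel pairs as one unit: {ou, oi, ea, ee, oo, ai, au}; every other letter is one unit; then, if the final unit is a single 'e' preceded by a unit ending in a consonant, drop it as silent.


Word: "hospital" (8 letters)
Left-to-right scan:
  [1] 'h' (letter)
  [2] 'o' (letter)
  [3] 's' (letter)
  [4] 'p' (letter)
  [5] 'i' (letter)
  [6] 't' (letter)
  [7] 'a' (letter)
  [8] 'l' (letter)
Units from scan: 8
Sound units = 8 units


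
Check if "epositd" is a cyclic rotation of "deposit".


Word: "deposit", Candidate: "epositd"
Method: check if candidate is substring of word+word
"depositdeposit" contains "epositd"? Yes
Is rotation = Yes


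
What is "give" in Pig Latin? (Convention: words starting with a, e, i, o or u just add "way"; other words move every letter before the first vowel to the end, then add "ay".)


Word: "give"
Starts with consonant(s) → move to end, add 'ay'
Consonant cluster: "g"
Pig Latin = "ivegay"


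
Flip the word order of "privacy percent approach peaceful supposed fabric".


Original: "privacy percent approach peaceful supposed fabric"
Words (1..n): privacy | percent | approach | peaceful | supposed | fabric
Reversed (n..1): fabric | supposed | peaceful | approach | percent | privacy
Result = "fabric supposed peaceful approach percent privacy"


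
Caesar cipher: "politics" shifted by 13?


Word: "politics"
Shift: 13
Each letter → (letter + shift) mod 26:
  'p' (15) + 13 = 2 → 'c'
  'o' (14) + 13 = 1 → 'b'
  'l' (11) + 13 = 24 → 'y'
  'i' (8) + 13 = 21 → 'v'
  't' (19) + 13 = 6 → 'g'
  'i' (8) + 13 = 21 → 'v'
  'c' (2) + 13 = 15 → 'p'
  's' (18) + 13 = 5 → 'f'
Result = "cbyvgvpf"


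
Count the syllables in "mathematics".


Word: "mathematics"
Syllable breakdown: math · e · mat · ics
Counting: 4 parts
= 4 syllables


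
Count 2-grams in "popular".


Word: "popular" (length 7)
Number of 2-grams = length - 2 + 1 = 7 - 2 + 1
= 6


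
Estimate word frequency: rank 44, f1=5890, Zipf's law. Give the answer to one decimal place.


Zipf's law: f(r) = f(1) / r
f(1) = 5890
f(44) = 5890 / 44
= 133.9 occurrences


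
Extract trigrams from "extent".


Word: "extent" (length 6)
Number of trigrams = 6 - 3 + 1 = 4
  Position 0: "ext"
  Position 1: "xte"
  Position 2: "ten"
  Position 3: "ent"
Trigrams = "ext", "xte", "ten", "ent"


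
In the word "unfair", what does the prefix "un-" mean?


Prefix: un-
Example: unfair = un- + fair
Meaning = not / reverse


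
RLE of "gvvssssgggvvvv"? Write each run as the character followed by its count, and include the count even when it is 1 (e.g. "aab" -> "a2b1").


String: "gvvssssgggvvvv"
Scanning for consecutive runs:
  'g' x 1
  'v' x 2
  's' x 4
  'g' x 3
  'v' x 4
RLE = "g1v2s4g3v4"


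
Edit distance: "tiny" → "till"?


Word 1: "tiny" (length 4)
Word 2: "till" (length 4)
One optimal edit sequence (insert/delete/substitute each cost 1):
  1. keep 't'
  2. keep 'i'
  3. substitute 'n' -> 'l'  (+1)
  4. substitute 'y' -> 'l'  (+1)
Total edit operations: 2
Edit distance = 2


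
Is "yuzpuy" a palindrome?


Word: "yuzpuy"
Reversed: "yupzuy"
Forward == Backward? yuzpuy != yupzuy
Palindrome = No


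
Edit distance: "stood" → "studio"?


Word 1: "stood" (length 5)
Word 2: "studio" (length 6)
One optimal edit sequence (insert/delete/substitute each cost 1):
  1. keep 's'
  2. keep 't'
  3. insert 'u'  (+1)
  4. substitute 'o' -> 'd'  (+1)
  5. substitute 'o' -> 'i'  (+1)
  6. substitute 'd' -> 'o'  (+1)
Total edit operations: 4
Edit distance = 4


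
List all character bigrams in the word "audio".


Word: "audio" (length 5)
Number of bigrams = 5 - 2 + 1 = 4
  Position 0: "au"
  Position 1: "ud"
  Position 2: "di"
  Position 3: "io"
Bigrams = "au", "ud", "di", "io"


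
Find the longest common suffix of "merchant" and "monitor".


Word 1: "merchant"
Word 2: "monitor"
Comparing from end:
  Pos -1: 't' != 'r' (stop)
LCS = "" (length 0)


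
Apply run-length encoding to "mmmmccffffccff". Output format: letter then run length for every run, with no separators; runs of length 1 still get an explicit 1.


String: "mmmmccffffccff"
Scanning for consecutive runs:
  'm' x 4
  'c' x 2
  'f' x 4
  'c' x 2
  'f' x 2
RLE = "m4c2f4c2f2"


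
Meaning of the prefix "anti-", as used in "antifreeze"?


Prefix: anti-
Example: antifreeze = anti- + freeze
Meaning = against


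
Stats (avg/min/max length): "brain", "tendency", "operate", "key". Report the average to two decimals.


Lengths: "brain"=5, "tendency"=8, "operate"=7, "key"=3
Sum = 23, Count = 4
Average = 23/4 = 5.75
= avg=5.75, min=3, max=8


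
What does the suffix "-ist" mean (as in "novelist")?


Suffix: -ist
Example: novelist (novel + -ist)
Meaning = one who practices


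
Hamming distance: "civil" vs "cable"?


Comparing character by character (same length = 5):
  Pos 0: 'c' vs 'c' =
  Pos 1: 'i' vs 'a' !=
  Pos 2: 'v' vs 'b' !=
  Pos 3: 'i' vs 'l' !=
  Pos 4: 'l' vs 'e' !=
Hamming distance = 4


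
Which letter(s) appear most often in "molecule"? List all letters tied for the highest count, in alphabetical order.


Word: "molecule"
Letter counts:
  'c': 1
  'e': 2
  'l': 2
  'm': 1
  'o': 1
  'u': 1
Maximum count = 2
Most frequent = 'e', 'l' (2 times each)


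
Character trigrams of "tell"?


Word: "tell" (length 4)
Number of trigrams = 4 - 3 + 1 = 2
  Position 0: "tel"
  Position 1: "ell"
Trigrams = "tel", "ell"


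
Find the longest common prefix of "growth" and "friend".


Word 1: "growth"
Word 2: "friend"
Comparing from start:
  Pos 0: 'g' != 'f' (stop)
LCP = "" (length 0)


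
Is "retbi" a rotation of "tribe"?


Word: "tribe", Candidate: "retbi"
Method: check if candidate is substring of word+word
"tribetribe" contains "retbi"? No
Is rotation = No


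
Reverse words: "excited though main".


Original: "excited though main"
Words (1..n): excited | though | main
Reversed (n..1): main | though | excited
Result = "main though excited"


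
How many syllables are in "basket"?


Word: "basket"
Syllable breakdown: bas | ket
Counting: 2 parts
= 2 syllables


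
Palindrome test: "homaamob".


Word: "homaamob"
Reversed: "bomaamoh"
Forward == Backward? homaamob != bomaamoh
Palindrome = No


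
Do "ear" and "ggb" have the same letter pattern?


Pattern of "ear": [0, 1, 2]
Pattern of "ggb": [0, 0, 1]
Patterns do not match
Same pattern = No


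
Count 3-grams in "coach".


Word: "coach" (length 5)
Number of 3-grams = length - 3 + 1 = 5 - 3 + 1
= 3


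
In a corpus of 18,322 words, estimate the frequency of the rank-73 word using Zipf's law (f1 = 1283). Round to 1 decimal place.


Zipf's law: f(r) = f(1) / r
f(1) = 1283
f(73) = 1283 / 73
= 17.6 occurrences


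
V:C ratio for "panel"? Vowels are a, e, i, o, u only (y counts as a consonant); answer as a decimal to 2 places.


Word: "panel"
Vowels (a,e,i,o,u): 2
Consonants: 3
Ratio = 2/3
= 0.67


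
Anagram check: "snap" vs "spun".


Word 1: "snap" → sorted: anps
Word 2: "spun" → sorted: npsu
Same letters? anps != npsu
Anagram = No


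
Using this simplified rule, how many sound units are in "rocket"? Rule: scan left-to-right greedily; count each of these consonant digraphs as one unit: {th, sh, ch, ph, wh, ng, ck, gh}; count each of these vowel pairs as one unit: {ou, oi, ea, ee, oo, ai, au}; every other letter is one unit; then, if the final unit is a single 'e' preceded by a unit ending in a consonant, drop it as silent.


Word: "rocket" (6 letters)
Left-to-right scan:
  [1] 'r' (letter)
  [2] 'o' (letter)
  [3] 'ck' (digraph)
  [4] 'e' (letter)
  [5] 't' (letter)
Units from scan: 5
Sound units = 5 units


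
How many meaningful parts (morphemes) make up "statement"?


Word: "statement"
Morphemes: state + -ment
Each morpheme carries meaning
= 2 morphemes


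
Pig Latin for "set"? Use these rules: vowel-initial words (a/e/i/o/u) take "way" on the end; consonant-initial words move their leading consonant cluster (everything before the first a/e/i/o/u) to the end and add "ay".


Word: "set"
Starts with consonant(s) → move to end, add 'ay'
Consonant cluster: "s"
Pig Latin = "etsay"


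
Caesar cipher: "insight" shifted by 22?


Word: "insight"
Shift: 22
Each letter → (letter + shift) mod 26:
  'i' (8) + 22 = 4 → 'e'
  'n' (13) + 22 = 9 → 'j'
  's' (18) + 22 = 14 → 'o'
  'i' (8) + 22 = 4 → 'e'
  'g' (6) + 22 = 2 → 'c'
  'h' (7) + 22 = 3 → 'd'
  't' (19) + 22 = 15 → 'p'
Result = "ejoecdp"


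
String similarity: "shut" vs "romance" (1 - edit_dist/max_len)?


Word 1: "shut" (length 4)
Word 2: "romance" (length 7)
One optimal edit sequence:
  1. insert 'r'  (+1)
  2. insert 'o'  (+1)
  3. insert 'm'  (+1)
  4. substitute 's' -> 'a'  (+1)
  5. substitute 'h' -> 'n'  (+1)
  6. substitute 'u' -> 'c'  (+1)
  7. substitute 't' -> 'e'  (+1)
Edit distance = 7
Max length = max(4, 7) = 7
Similarity = 1 - 7/7
= 0.0000


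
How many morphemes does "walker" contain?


Word: "walker"
Morphemes: walk / -er
Each morpheme carries meaning
= 2 morphemes


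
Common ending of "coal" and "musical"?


Word 1: "coal"
Word 2: "musical"
Comparing from end:
  Pos -1: 'l' == 'l'
  Pos -2: 'a' == 'a'
  Pos -3: 'o' != 'c' (stop)
LCS = "al" (length 2)


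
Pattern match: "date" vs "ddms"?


Pattern of "date": [0, 1, 2, 3]
Pattern of "ddms": [0, 0, 1, 2]
Patterns do not match
Same pattern = No


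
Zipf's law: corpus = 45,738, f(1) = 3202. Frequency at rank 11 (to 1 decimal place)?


Zipf's law: f(r) = f(1) / r
f(1) = 3202
f(11) = 3202 / 11
= 291.1 occurrences


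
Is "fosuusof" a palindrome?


Word: "fosuusof"
Reversed: "fosuusof"
Forward == Backward? fosuusof == fosuusof
Palindrome = Yes


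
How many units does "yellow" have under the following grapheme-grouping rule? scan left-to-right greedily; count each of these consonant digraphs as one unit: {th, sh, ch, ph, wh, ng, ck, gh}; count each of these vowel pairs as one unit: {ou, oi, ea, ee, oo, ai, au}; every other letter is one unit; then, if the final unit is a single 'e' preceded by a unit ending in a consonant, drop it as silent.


Word: "yellow" (6 letters)
Left-to-right scan:
  1. 'y' (letter)
  2. 'e' (letter)
  3. 'l' (letter)
  4. 'l' (letter)
  5. 'o' (letter)
  6. 'w' (letter)
Units from scan: 6
Sound units = 6 units


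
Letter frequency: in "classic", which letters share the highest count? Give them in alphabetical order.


Word: "classic"
Letter counts:
  'a': 1
  'c': 2
  'i': 1
  'l': 1
  's': 2
Maximum count = 2
Most frequent = 'c', 's' (2 times each)


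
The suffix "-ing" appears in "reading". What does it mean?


Suffix: -ing
Example: reading = read + -ing
Meaning = present participle


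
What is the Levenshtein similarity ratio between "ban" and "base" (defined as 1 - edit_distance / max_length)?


Word 1: "ban" (length 3)
Word 2: "base" (length 4)
One optimal edit sequence:
  1. keep 'b'
  2. keep 'a'
  3. insert 's'  (+1)
  4. substitute 'n' -> 'e'  (+1)
Edit distance = 2
Max length = max(3, 4) = 4
Similarity = 1 - 2/4
= 0.5000


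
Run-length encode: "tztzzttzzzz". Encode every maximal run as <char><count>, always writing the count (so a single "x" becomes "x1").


String: "tztzzttzzzz"
Scanning for consecutive runs:
  't' x 1
  'z' x 1
  't' x 1
  'z' x 2
  't' x 2
  'z' x 4
RLE = "t1z1t1z2t2z4"


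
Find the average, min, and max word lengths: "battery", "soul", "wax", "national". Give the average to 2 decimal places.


Lengths: "battery"=7, "soul"=4, "wax"=3, "national"=8
Sum = 22, Count = 4
Average = 22/4 = 5.50
= avg=5.50, min=3, max=8


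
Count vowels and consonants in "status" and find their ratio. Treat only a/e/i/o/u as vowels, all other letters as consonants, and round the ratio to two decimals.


Word: "status"
Vowels (a,e,i,o,u): 2
Consonants: 4
Ratio = 2/4
= 0.50


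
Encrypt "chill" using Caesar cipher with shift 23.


Word: "chill"
Shift: 23
Each letter → (letter + shift) mod 26:
  'c' (2) + 23 = 25 → 'z'
  'h' (7) + 23 = 4 → 'e'
  'i' (8) + 23 = 5 → 'f'
  'l' (11) + 23 = 8 → 'i'
  'l' (11) + 23 = 8 → 'i'
Result = "zefii"


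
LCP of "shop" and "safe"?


Word 1: "shop"
Word 2: "safe"
Comparing from start:
  Pos 0: 's' == 's'
  Pos 1: 'h' != 'a' (stop)
LCP = "s" (length 1)


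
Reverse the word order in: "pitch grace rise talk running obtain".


Original: "pitch grace rise talk running obtain"
Words (1..n): pitch | grace | rise | talk | running | obtain
Reversed (n..1): obtain | running | talk | rise | grace | pitch
Result = "obtain running talk rise grace pitch"


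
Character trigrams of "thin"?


Word: "thin" (length 4)
Number of trigrams = 4 - 3 + 1 = 2
  Position 0: "thi"
  Position 1: "hin"
Trigrams = "thi", "hin"


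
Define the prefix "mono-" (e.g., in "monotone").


Prefix: mono-
As in: monotone -> mono- + tone
Meaning = one


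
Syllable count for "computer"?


Word: "computer"
Syllable breakdown: com-pu-ter
Counting: 3 parts
= 3 syllables


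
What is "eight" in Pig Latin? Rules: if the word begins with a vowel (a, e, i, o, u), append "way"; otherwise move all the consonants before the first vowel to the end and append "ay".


Word: "eight"
Starts with vowel → add 'way'
Pig Latin = "eightway"


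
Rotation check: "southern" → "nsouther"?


Word: "southern", Candidate: "nsouther"
Method: check if candidate is substring of word+word
"southernsouthern" contains "nsouther"? Yes
Is rotation = Yes


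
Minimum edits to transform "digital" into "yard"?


Word 1: "digital" (length 7)
Word 2: "yard" (length 4)
One optimal edit sequence (insert/delete/substitute each cost 1):
  1. delete 'd'  (+1)
  2. delete 'i'  (+1)
  3. delete 'g'  (+1)
  4. substitute 'i' -> 'y'  (+1)
  5. substitute 't' -> 'a'  (+1)
  6. substitute 'a' -> 'r'  (+1)
  7. substitute 'l' -> 'd'  (+1)
Total edit operations: 7
Edit distance = 7


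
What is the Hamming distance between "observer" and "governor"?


Comparing character by character (same length = 8):
  Pos 0: 'o' vs 'g' !=
  Pos 1: 'b' vs 'o' !=
  Pos 2: 's' vs 'v' !=
  Pos 3: 'e' vs 'e' =
  Pos 4: 'r' vs 'r' =
  Pos 5: 'v' vs 'n' !=
  Pos 6: 'e' vs 'o' !=
  Pos 7: 'r' vs 'r' =
Hamming distance = 5


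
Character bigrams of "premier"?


Word: "premier" (length 7)
Number of bigrams = 7 - 2 + 1 = 6
  Position 0: "pr"
  Position 1: "re"
  Position 2: "em"
  Position 3: "mi"
  Position 4: "ie"
  Position 5: "er"
Bigrams = "pr", "re", "em", "mi", "ie", "er"


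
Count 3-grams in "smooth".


Word: "smooth" (length 6)
Number of 3-grams = length - 3 + 1 = 6 - 3 + 1
= 4


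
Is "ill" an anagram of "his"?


Word 1: "his" → sorted: his
Word 2: "ill" → sorted: ill
Same letters? his != ill
Anagram = No


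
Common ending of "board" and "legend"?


Word 1: "board"
Word 2: "legend"
Comparing from end:
  Pos -1: 'd' == 'd'
  Pos -2: 'r' != 'n' (stop)
LCS = "d" (length 1)


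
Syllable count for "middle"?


Word: "middle"
Syllable breakdown: mid / dle
Counting: 2 parts
= 2 syllables


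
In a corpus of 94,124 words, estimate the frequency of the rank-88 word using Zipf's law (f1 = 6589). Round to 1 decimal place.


Zipf's law: f(r) = f(1) / r
f(1) = 6589
f(88) = 6589 / 88
= 74.9 occurrences


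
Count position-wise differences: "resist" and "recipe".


Comparing character by character (same length = 6):
  Pos 0: 'r' vs 'r' =
  Pos 1: 'e' vs 'e' =
  Pos 2: 's' vs 'c' !=
  Pos 3: 'i' vs 'i' =
  Pos 4: 's' vs 'p' !=
  Pos 5: 't' vs 'e' !=
Hamming distance = 3


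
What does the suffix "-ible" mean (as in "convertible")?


Suffix: -ible
As in: convertible -> convert + -ible
Meaning = capable of


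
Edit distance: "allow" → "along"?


Word 1: "allow" (length 5)
Word 2: "along" (length 5)
One optimal edit sequence (insert/delete/substitute each cost 1):
  1. keep 'a'
  2. keep 'l'
  3. substitute 'l' -> 'o'  (+1)
  4. substitute 'o' -> 'n'  (+1)
  5. substitute 'w' -> 'g'  (+1)
Total edit operations: 3
Edit distance = 3


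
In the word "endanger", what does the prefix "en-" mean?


Prefix: en-
Example: endanger (en- + danger)
Meaning = cause to / put into


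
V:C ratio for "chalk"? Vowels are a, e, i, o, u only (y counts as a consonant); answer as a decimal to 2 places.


Word: "chalk"
Vowels (a,e,i,o,u): 1
Consonants: 4
Ratio = 1/4
= 0.25


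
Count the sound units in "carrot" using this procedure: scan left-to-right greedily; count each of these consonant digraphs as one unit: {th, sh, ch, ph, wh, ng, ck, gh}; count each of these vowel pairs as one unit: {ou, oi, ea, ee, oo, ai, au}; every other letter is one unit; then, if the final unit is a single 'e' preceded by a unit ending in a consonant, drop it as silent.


Word: "carrot" (6 letters)
Left-to-right scan:
  (1) 'c' (letter)
  (2) 'a' (letter)
  (3) 'r' (letter)
  (4) 'r' (letter)
  (5) 'o' (letter)
  (6) 't' (letter)
Units from scan: 6
Sound units = 6 units


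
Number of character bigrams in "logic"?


Word: "logic" (length 5)
Number of 2-grams = length - 2 + 1 = 5 - 2 + 1
= 4


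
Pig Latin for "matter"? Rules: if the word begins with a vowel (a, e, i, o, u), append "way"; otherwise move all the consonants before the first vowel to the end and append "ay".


Word: "matter"
Starts with consonant(s) → move to end, add 'ay'
Consonant cluster: "m"
Pig Latin = "attermay"


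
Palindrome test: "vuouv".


Word: "vuouv"
Reversed: "vuouv"
Forward == Backward? vuouv == vuouv
Palindrome = Yes


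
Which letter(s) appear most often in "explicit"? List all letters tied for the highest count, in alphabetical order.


Word: "explicit"
Letter counts:
  'c': 1
  'e': 1
  'i': 2
  'l': 1
  'p': 1
  't': 1
  'x': 1
Maximum count = 2
Most frequent = 'i' (2 times each)


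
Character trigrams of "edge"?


Word: "edge" (length 4)
Number of trigrams = 4 - 3 + 1 = 2
  Position 0: "edg"
  Position 1: "dge"
Trigrams = "edg", "dge"


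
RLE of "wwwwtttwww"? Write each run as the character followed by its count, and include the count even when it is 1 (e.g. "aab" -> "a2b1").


String: "wwwwtttwww"
Scanning for consecutive runs:
  'w' x 4
  't' x 3
  'w' x 3
RLE = "w4t3w3"


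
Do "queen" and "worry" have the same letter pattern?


Pattern of "queen": [0, 1, 2, 2, 3]
Pattern of "worry": [0, 1, 2, 2, 3]
Patterns match
Same pattern = Yes


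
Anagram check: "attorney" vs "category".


Word 1: "attorney" → sorted: aenortty
Word 2: "category" → sorted: acegorty
Same letters? aenortty != acegorty
Anagram = No


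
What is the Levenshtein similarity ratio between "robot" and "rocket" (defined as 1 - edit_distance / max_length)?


Word 1: "robot" (length 5)
Word 2: "rocket" (length 6)
One optimal edit sequence:
  1. keep 'r'
  2. keep 'o'
  3. insert 'c'  (+1)
  4. substitute 'b' -> 'k'  (+1)
  5. substitute 'o' -> 'e'  (+1)
  6. keep 't'
Edit distance = 3
Max length = max(5, 6) = 6
Similarity = 1 - 3/6
= 0.5000


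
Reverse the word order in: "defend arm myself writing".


Original: "defend arm myself writing"
Words (1..n): defend | arm | myself | writing
Reversed (n..1): writing | myself | arm | defend
Result = "writing myself arm defend"


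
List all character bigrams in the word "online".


Word: "online" (length 6)
Number of bigrams = 6 - 2 + 1 = 5
  Position 0: "on"
  Position 1: "nl"
  Position 2: "li"
  Position 3: "in"
  Position 4: "ne"
Bigrams = "on", "nl", "li", "in", "ne"


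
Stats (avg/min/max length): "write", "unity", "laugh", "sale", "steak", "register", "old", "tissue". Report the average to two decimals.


Lengths: "write"=5, "unity"=5, "laugh"=5, "sale"=4, "steak"=5, "register"=8, "old"=3, "tissue"=6
Sum = 41, Count = 8
Average = 41/8 = 5.13
= avg=5.13, min=3, max=8


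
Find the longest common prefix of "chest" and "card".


Word 1: "chest"
Word 2: "card"
Comparing from start:
  Pos 0: 'c' == 'c'
  Pos 1: 'h' != 'a' (stop)
LCP = "c" (length 1)


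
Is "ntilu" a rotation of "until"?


Word: "until", Candidate: "ntilu"
Method: check if candidate is substring of word+word
"untiluntil" contains "ntilu"? Yes
Is rotation = Yes


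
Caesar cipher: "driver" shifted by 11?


Word: "driver"
Shift: 11
Each letter → (letter + shift) mod 26:
  'd' (3) + 11 = 14 → 'o'
  'r' (17) + 11 = 2 → 'c'
  'i' (8) + 11 = 19 → 't'
  'v' (21) + 11 = 6 → 'g'
  'e' (4) + 11 = 15 → 'p'
  'r' (17) + 11 = 2 → 'c'
Result = "octgpc"


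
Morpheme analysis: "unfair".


Word: "unfair"
Morphemes: un- / fair
Each morpheme carries meaning
= 2 morphemes


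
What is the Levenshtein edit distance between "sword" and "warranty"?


Word 1: "sword" (length 5)
Word 2: "warranty" (length 8)
One optimal edit sequence (insert/delete/substitute each cost 1):
  1. substitute 's' -> 'w'  (+1)
  2. substitute 'w' -> 'a'  (+1)
  3. substitute 'o' -> 'r'  (+1)
  4. keep 'r'
  5. insert 'a'  (+1)
  6. insert 'n'  (+1)
  7. insert 't'  (+1)
  8. substitute 'd' -> 'y'  (+1)
Total edit operations: 7
Edit distance = 7


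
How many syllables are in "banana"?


Word: "banana"
Syllable breakdown: ba-na-na
Counting: 3 parts
= 3 syllables
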